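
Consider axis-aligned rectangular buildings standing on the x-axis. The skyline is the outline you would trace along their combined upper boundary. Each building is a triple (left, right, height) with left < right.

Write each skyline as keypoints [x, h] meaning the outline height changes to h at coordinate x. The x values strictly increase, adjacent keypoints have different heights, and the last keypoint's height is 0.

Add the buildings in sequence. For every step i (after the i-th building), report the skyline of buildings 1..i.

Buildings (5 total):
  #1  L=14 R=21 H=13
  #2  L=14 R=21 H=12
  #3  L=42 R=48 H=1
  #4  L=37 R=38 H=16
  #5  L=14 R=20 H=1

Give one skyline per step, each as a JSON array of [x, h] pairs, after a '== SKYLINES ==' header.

== SKYLINES ==
[[14,13],[21,0]]
[[14,13],[21,0]]
[[14,13],[21,0],[42,1],[48,0]]
[[14,13],[21,0],[37,16],[38,0],[42,1],[48,0]]
[[14,13],[21,0],[37,16],[38,0],[42,1],[48,0]]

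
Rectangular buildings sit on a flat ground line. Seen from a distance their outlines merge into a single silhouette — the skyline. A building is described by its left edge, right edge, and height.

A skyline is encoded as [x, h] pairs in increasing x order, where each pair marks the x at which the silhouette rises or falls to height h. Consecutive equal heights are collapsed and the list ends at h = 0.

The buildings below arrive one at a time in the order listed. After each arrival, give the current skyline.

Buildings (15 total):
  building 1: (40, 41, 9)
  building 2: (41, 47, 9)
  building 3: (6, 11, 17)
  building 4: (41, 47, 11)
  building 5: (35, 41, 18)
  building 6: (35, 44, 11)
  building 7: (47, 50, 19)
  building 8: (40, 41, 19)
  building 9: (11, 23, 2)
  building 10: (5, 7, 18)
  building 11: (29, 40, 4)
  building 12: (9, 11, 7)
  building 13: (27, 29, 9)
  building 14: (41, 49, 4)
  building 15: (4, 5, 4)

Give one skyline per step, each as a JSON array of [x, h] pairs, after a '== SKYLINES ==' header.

== SKYLINES ==
[[40,9],[41,0]]
[[40,9],[47,0]]
[[6,17],[11,0],[40,9],[47,0]]
[[6,17],[11,0],[40,9],[41,11],[47,0]]
[[6,17],[11,0],[35,18],[41,11],[47,0]]
[[6,17],[11,0],[35,18],[41,11],[47,0]]
[[6,17],[11,0],[35,18],[41,11],[47,19],[50,0]]
[[6,17],[11,0],[35,18],[40,19],[41,11],[47,19],[50,0]]
[[6,17],[11,2],[23,0],[35,18],[40,19],[41,11],[47,19],[50,0]]
[[5,18],[7,17],[11,2],[23,0],[35,18],[40,19],[41,11],[47,19],[50,0]]
[[5,18],[7,17],[11,2],[23,0],[29,4],[35,18],[40,19],[41,11],[47,19],[50,0]]
[[5,18],[7,17],[11,2],[23,0],[29,4],[35,18],[40,19],[41,11],[47,19],[50,0]]
[[5,18],[7,17],[11,2],[23,0],[27,9],[29,4],[35,18],[40,19],[41,11],[47,19],[50,0]]
[[5,18],[7,17],[11,2],[23,0],[27,9],[29,4],[35,18],[40,19],[41,11],[47,19],[50,0]]
[[4,4],[5,18],[7,17],[11,2],[23,0],[27,9],[29,4],[35,18],[40,19],[41,11],[47,19],[50,0]]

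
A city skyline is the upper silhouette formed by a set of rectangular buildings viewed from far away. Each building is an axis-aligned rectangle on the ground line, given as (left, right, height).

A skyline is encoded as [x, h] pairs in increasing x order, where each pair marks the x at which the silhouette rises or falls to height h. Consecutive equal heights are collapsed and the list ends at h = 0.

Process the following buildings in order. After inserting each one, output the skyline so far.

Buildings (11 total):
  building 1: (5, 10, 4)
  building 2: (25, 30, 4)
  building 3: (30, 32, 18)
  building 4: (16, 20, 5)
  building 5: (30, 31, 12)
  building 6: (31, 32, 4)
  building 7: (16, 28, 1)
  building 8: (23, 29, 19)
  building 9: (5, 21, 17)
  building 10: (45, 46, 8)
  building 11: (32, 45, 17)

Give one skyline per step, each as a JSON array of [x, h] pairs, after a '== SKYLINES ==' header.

== SKYLINES ==
[[5,4],[10,0]]
[[5,4],[10,0],[25,4],[30,0]]
[[5,4],[10,0],[25,4],[30,18],[32,0]]
[[5,4],[10,0],[16,5],[20,0],[25,4],[30,18],[32,0]]
[[5,4],[10,0],[16,5],[20,0],[25,4],[30,18],[32,0]]
[[5,4],[10,0],[16,5],[20,0],[25,4],[30,18],[32,0]]
[[5,4],[10,0],[16,5],[20,1],[25,4],[30,18],[32,0]]
[[5,4],[10,0],[16,5],[20,1],[23,19],[29,4],[30,18],[32,0]]
[[5,17],[21,1],[23,19],[29,4],[30,18],[32,0]]
[[5,17],[21,1],[23,19],[29,4],[30,18],[32,0],[45,8],[46,0]]
[[5,17],[21,1],[23,19],[29,4],[30,18],[32,17],[45,8],[46,0]]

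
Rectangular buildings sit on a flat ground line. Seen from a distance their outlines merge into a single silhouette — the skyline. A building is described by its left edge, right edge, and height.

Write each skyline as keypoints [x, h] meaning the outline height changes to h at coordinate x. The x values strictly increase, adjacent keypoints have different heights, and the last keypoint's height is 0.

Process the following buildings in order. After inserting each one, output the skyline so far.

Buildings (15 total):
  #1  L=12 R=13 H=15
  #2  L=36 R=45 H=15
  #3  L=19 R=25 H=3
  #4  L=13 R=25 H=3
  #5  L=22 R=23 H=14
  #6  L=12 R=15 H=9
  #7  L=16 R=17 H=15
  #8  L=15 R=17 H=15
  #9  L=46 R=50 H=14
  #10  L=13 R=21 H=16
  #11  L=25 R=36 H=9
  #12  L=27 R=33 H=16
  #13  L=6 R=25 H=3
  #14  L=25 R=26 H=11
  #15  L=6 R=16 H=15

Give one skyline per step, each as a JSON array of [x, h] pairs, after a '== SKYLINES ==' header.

== SKYLINES ==
[[12,15],[13,0]]
[[12,15],[13,0],[36,15],[45,0]]
[[12,15],[13,0],[19,3],[25,0],[36,15],[45,0]]
[[12,15],[13,3],[25,0],[36,15],[45,0]]
[[12,15],[13,3],[22,14],[23,3],[25,0],[36,15],[45,0]]
[[12,15],[13,9],[15,3],[22,14],[23,3],[25,0],[36,15],[45,0]]
[[12,15],[13,9],[15,3],[16,15],[17,3],[22,14],[23,3],[25,0],[36,15],[45,0]]
[[12,15],[13,9],[15,15],[17,3],[22,14],[23,3],[25,0],[36,15],[45,0]]
[[12,15],[13,9],[15,15],[17,3],[22,14],[23,3],[25,0],[36,15],[45,0],[46,14],[50,0]]
[[12,15],[13,16],[21,3],[22,14],[23,3],[25,0],[36,15],[45,0],[46,14],[50,0]]
[[12,15],[13,16],[21,3],[22,14],[23,3],[25,9],[36,15],[45,0],[46,14],[50,0]]
[[12,15],[13,16],[21,3],[22,14],[23,3],[25,9],[27,16],[33,9],[36,15],[45,0],[46,14],[50,0]]
[[6,3],[12,15],[13,16],[21,3],[22,14],[23,3],[25,9],[27,16],[33,9],[36,15],[45,0],[46,14],[50,0]]
[[6,3],[12,15],[13,16],[21,3],[22,14],[23,3],[25,11],[26,9],[27,16],[33,9],[36,15],[45,0],[46,14],[50,0]]
[[6,15],[13,16],[21,3],[22,14],[23,3],[25,11],[26,9],[27,16],[33,9],[36,15],[45,0],[46,14],[50,0]]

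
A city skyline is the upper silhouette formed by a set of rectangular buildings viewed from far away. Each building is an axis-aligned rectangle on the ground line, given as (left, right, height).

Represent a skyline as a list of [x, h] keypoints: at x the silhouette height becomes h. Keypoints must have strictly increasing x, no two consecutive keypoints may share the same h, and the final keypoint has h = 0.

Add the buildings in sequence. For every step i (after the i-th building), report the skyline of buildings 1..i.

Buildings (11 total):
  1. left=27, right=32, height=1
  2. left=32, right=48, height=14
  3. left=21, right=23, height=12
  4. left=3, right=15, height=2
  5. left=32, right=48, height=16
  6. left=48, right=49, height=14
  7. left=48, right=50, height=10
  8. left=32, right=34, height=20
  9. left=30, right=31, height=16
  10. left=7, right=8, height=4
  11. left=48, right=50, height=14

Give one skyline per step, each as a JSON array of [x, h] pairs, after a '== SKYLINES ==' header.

== SKYLINES ==
[[27,1],[32,0]]
[[27,1],[32,14],[48,0]]
[[21,12],[23,0],[27,1],[32,14],[48,0]]
[[3,2],[15,0],[21,12],[23,0],[27,1],[32,14],[48,0]]
[[3,2],[15,0],[21,12],[23,0],[27,1],[32,16],[48,0]]
[[3,2],[15,0],[21,12],[23,0],[27,1],[32,16],[48,14],[49,0]]
[[3,2],[15,0],[21,12],[23,0],[27,1],[32,16],[48,14],[49,10],[50,0]]
[[3,2],[15,0],[21,12],[23,0],[27,1],[32,20],[34,16],[48,14],[49,10],[50,0]]
[[3,2],[15,0],[21,12],[23,0],[27,1],[30,16],[31,1],[32,20],[34,16],[48,14],[49,10],[50,0]]
[[3,2],[7,4],[8,2],[15,0],[21,12],[23,0],[27,1],[30,16],[31,1],[32,20],[34,16],[48,14],[49,10],[50,0]]
[[3,2],[7,4],[8,2],[15,0],[21,12],[23,0],[27,1],[30,16],[31,1],[32,20],[34,16],[48,14],[50,0]]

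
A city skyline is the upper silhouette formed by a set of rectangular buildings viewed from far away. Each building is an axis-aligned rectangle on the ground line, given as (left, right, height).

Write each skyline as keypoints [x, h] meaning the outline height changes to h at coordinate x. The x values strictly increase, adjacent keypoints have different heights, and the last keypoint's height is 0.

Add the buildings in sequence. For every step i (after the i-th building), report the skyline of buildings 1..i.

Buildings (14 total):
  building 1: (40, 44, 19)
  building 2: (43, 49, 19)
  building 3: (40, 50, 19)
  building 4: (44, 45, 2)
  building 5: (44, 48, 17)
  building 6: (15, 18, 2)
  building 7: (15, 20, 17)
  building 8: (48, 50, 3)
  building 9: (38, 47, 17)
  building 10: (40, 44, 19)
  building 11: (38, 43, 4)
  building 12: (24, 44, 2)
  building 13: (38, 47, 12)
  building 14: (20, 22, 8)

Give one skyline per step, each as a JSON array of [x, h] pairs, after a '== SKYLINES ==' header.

== SKYLINES ==
[[40,19],[44,0]]
[[40,19],[49,0]]
[[40,19],[50,0]]
[[40,19],[50,0]]
[[40,19],[50,0]]
[[15,2],[18,0],[40,19],[50,0]]
[[15,17],[20,0],[40,19],[50,0]]
[[15,17],[20,0],[40,19],[50,0]]
[[15,17],[20,0],[38,17],[40,19],[50,0]]
[[15,17],[20,0],[38,17],[40,19],[50,0]]
[[15,17],[20,0],[38,17],[40,19],[50,0]]
[[15,17],[20,0],[24,2],[38,17],[40,19],[50,0]]
[[15,17],[20,0],[24,2],[38,17],[40,19],[50,0]]
[[15,17],[20,8],[22,0],[24,2],[38,17],[40,19],[50,0]]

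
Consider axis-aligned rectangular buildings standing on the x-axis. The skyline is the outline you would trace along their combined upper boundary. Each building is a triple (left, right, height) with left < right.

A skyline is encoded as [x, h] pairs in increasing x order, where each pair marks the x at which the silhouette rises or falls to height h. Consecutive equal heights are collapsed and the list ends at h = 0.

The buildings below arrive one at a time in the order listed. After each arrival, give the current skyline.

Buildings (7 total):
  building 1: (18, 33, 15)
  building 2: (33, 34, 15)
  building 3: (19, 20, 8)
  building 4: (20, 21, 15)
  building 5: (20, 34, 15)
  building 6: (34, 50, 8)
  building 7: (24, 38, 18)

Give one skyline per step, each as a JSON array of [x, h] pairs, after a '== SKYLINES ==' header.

== SKYLINES ==
[[18,15],[33,0]]
[[18,15],[34,0]]
[[18,15],[34,0]]
[[18,15],[34,0]]
[[18,15],[34,0]]
[[18,15],[34,8],[50,0]]
[[18,15],[24,18],[38,8],[50,0]]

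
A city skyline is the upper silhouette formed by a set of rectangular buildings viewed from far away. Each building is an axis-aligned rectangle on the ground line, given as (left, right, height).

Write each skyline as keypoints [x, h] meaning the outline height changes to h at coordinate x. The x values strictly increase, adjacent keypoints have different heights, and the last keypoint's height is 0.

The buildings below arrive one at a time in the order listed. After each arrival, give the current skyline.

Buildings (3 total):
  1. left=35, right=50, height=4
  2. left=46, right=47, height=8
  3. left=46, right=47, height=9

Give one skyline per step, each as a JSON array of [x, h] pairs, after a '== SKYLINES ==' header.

== SKYLINES ==
[[35,4],[50,0]]
[[35,4],[46,8],[47,4],[50,0]]
[[35,4],[46,9],[47,4],[50,0]]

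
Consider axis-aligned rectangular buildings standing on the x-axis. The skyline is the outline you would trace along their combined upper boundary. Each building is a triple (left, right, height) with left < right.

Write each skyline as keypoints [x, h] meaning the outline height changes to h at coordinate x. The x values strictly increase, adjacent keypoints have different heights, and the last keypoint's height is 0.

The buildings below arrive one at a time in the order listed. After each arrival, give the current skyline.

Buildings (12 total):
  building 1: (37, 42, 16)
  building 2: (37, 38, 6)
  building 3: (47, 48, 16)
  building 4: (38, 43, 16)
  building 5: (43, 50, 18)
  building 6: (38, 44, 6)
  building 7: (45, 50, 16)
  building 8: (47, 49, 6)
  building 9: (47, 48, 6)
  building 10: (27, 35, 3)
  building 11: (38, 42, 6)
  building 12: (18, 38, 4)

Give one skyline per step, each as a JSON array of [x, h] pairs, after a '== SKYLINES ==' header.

== SKYLINES ==
[[37,16],[42,0]]
[[37,16],[42,0]]
[[37,16],[42,0],[47,16],[48,0]]
[[37,16],[43,0],[47,16],[48,0]]
[[37,16],[43,18],[50,0]]
[[37,16],[43,18],[50,0]]
[[37,16],[43,18],[50,0]]
[[37,16],[43,18],[50,0]]
[[37,16],[43,18],[50,0]]
[[27,3],[35,0],[37,16],[43,18],[50,0]]
[[27,3],[35,0],[37,16],[43,18],[50,0]]
[[18,4],[37,16],[43,18],[50,0]]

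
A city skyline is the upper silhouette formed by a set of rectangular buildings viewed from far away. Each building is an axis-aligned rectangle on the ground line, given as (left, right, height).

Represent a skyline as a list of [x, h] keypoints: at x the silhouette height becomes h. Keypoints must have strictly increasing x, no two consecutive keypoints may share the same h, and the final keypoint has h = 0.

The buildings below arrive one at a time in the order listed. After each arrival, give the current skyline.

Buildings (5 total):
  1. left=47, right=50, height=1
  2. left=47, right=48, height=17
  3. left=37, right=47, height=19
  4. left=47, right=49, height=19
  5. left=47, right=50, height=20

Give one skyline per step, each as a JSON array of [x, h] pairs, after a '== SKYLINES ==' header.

== SKYLINES ==
[[47,1],[50,0]]
[[47,17],[48,1],[50,0]]
[[37,19],[47,17],[48,1],[50,0]]
[[37,19],[49,1],[50,0]]
[[37,19],[47,20],[50,0]]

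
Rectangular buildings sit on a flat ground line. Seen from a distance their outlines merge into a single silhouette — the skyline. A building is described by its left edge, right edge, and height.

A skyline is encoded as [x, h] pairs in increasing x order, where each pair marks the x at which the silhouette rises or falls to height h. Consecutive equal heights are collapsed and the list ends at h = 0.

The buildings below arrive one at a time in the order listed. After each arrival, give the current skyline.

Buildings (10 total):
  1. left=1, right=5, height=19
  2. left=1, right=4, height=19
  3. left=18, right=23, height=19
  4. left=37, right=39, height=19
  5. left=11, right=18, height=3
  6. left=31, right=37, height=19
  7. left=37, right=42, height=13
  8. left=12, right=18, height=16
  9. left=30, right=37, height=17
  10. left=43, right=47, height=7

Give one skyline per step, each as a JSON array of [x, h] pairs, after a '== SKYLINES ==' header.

== SKYLINES ==
[[1,19],[5,0]]
[[1,19],[5,0]]
[[1,19],[5,0],[18,19],[23,0]]
[[1,19],[5,0],[18,19],[23,0],[37,19],[39,0]]
[[1,19],[5,0],[11,3],[18,19],[23,0],[37,19],[39,0]]
[[1,19],[5,0],[11,3],[18,19],[23,0],[31,19],[39,0]]
[[1,19],[5,0],[11,3],[18,19],[23,0],[31,19],[39,13],[42,0]]
[[1,19],[5,0],[11,3],[12,16],[18,19],[23,0],[31,19],[39,13],[42,0]]
[[1,19],[5,0],[11,3],[12,16],[18,19],[23,0],[30,17],[31,19],[39,13],[42,0]]
[[1,19],[5,0],[11,3],[12,16],[18,19],[23,0],[30,17],[31,19],[39,13],[42,0],[43,7],[47,0]]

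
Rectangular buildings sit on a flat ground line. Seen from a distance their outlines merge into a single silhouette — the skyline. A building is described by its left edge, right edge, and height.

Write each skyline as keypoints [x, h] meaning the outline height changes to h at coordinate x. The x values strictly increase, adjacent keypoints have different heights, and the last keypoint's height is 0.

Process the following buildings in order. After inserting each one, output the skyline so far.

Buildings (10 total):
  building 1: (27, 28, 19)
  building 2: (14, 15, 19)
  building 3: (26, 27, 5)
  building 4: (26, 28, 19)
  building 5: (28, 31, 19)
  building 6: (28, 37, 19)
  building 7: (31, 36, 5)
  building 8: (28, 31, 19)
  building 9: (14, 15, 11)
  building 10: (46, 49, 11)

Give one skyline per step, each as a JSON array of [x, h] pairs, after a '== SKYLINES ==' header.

== SKYLINES ==
[[27,19],[28,0]]
[[14,19],[15,0],[27,19],[28,0]]
[[14,19],[15,0],[26,5],[27,19],[28,0]]
[[14,19],[15,0],[26,19],[28,0]]
[[14,19],[15,0],[26,19],[31,0]]
[[14,19],[15,0],[26,19],[37,0]]
[[14,19],[15,0],[26,19],[37,0]]
[[14,19],[15,0],[26,19],[37,0]]
[[14,19],[15,0],[26,19],[37,0]]
[[14,19],[15,0],[26,19],[37,0],[46,11],[49,0]]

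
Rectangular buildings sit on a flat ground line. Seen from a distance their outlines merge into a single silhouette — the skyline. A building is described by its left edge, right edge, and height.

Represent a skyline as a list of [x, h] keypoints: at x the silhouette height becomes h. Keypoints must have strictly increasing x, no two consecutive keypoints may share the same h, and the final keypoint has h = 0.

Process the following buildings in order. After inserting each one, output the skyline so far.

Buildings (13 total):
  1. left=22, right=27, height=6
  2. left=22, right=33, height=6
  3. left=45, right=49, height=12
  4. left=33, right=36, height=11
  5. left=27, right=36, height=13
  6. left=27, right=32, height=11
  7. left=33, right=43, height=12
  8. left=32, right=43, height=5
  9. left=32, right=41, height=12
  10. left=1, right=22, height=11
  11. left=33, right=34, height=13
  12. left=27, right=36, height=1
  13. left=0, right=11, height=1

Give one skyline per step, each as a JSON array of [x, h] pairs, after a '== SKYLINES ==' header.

== SKYLINES ==
[[22,6],[27,0]]
[[22,6],[33,0]]
[[22,6],[33,0],[45,12],[49,0]]
[[22,6],[33,11],[36,0],[45,12],[49,0]]
[[22,6],[27,13],[36,0],[45,12],[49,0]]
[[22,6],[27,13],[36,0],[45,12],[49,0]]
[[22,6],[27,13],[36,12],[43,0],[45,12],[49,0]]
[[22,6],[27,13],[36,12],[43,0],[45,12],[49,0]]
[[22,6],[27,13],[36,12],[43,0],[45,12],[49,0]]
[[1,11],[22,6],[27,13],[36,12],[43,0],[45,12],[49,0]]
[[1,11],[22,6],[27,13],[36,12],[43,0],[45,12],[49,0]]
[[1,11],[22,6],[27,13],[36,12],[43,0],[45,12],[49,0]]
[[0,1],[1,11],[22,6],[27,13],[36,12],[43,0],[45,12],[49,0]]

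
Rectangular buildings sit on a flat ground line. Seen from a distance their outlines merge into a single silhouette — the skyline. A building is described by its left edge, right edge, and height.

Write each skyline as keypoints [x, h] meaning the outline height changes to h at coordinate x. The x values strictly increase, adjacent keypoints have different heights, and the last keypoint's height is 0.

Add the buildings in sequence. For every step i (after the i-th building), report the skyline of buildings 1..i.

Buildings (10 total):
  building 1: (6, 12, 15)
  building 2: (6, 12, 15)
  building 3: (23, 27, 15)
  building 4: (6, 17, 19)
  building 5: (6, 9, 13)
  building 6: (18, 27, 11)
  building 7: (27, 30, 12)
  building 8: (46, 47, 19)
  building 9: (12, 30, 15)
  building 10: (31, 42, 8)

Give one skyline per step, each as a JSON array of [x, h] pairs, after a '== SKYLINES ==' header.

== SKYLINES ==
[[6,15],[12,0]]
[[6,15],[12,0]]
[[6,15],[12,0],[23,15],[27,0]]
[[6,19],[17,0],[23,15],[27,0]]
[[6,19],[17,0],[23,15],[27,0]]
[[6,19],[17,0],[18,11],[23,15],[27,0]]
[[6,19],[17,0],[18,11],[23,15],[27,12],[30,0]]
[[6,19],[17,0],[18,11],[23,15],[27,12],[30,0],[46,19],[47,0]]
[[6,19],[17,15],[30,0],[46,19],[47,0]]
[[6,19],[17,15],[30,0],[31,8],[42,0],[46,19],[47,0]]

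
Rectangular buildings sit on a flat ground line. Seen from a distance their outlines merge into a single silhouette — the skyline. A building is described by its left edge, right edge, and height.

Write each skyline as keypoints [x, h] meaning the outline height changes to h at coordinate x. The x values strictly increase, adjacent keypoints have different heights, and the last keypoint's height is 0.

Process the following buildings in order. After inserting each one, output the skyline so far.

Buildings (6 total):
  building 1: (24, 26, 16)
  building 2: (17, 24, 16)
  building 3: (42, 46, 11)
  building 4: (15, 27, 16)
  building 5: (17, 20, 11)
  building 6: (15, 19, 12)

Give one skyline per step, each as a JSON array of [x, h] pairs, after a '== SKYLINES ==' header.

== SKYLINES ==
[[24,16],[26,0]]
[[17,16],[26,0]]
[[17,16],[26,0],[42,11],[46,0]]
[[15,16],[27,0],[42,11],[46,0]]
[[15,16],[27,0],[42,11],[46,0]]
[[15,16],[27,0],[42,11],[46,0]]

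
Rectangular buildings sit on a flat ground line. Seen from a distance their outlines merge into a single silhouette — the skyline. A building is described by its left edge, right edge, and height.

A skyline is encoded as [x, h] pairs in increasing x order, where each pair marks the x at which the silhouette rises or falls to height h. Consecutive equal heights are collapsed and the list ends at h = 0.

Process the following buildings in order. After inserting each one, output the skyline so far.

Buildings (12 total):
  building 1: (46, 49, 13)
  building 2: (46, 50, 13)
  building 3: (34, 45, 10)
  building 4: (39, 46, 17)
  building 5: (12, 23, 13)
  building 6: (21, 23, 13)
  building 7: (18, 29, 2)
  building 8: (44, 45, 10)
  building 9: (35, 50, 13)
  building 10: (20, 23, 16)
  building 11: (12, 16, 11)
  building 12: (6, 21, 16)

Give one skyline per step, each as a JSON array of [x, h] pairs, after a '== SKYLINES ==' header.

== SKYLINES ==
[[46,13],[49,0]]
[[46,13],[50,0]]
[[34,10],[45,0],[46,13],[50,0]]
[[34,10],[39,17],[46,13],[50,0]]
[[12,13],[23,0],[34,10],[39,17],[46,13],[50,0]]
[[12,13],[23,0],[34,10],[39,17],[46,13],[50,0]]
[[12,13],[23,2],[29,0],[34,10],[39,17],[46,13],[50,0]]
[[12,13],[23,2],[29,0],[34,10],[39,17],[46,13],[50,0]]
[[12,13],[23,2],[29,0],[34,10],[35,13],[39,17],[46,13],[50,0]]
[[12,13],[20,16],[23,2],[29,0],[34,10],[35,13],[39,17],[46,13],[50,0]]
[[12,13],[20,16],[23,2],[29,0],[34,10],[35,13],[39,17],[46,13],[50,0]]
[[6,16],[23,2],[29,0],[34,10],[35,13],[39,17],[46,13],[50,0]]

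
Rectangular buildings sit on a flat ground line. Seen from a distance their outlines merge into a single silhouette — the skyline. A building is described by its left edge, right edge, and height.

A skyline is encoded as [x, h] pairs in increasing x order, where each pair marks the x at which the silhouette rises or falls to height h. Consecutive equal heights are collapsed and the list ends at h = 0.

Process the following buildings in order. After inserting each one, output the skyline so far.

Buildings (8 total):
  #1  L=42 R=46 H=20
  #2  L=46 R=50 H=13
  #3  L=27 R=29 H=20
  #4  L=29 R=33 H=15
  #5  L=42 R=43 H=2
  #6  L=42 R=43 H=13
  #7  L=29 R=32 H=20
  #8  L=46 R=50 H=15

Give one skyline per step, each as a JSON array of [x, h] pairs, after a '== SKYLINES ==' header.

== SKYLINES ==
[[42,20],[46,0]]
[[42,20],[46,13],[50,0]]
[[27,20],[29,0],[42,20],[46,13],[50,0]]
[[27,20],[29,15],[33,0],[42,20],[46,13],[50,0]]
[[27,20],[29,15],[33,0],[42,20],[46,13],[50,0]]
[[27,20],[29,15],[33,0],[42,20],[46,13],[50,0]]
[[27,20],[32,15],[33,0],[42,20],[46,13],[50,0]]
[[27,20],[32,15],[33,0],[42,20],[46,15],[50,0]]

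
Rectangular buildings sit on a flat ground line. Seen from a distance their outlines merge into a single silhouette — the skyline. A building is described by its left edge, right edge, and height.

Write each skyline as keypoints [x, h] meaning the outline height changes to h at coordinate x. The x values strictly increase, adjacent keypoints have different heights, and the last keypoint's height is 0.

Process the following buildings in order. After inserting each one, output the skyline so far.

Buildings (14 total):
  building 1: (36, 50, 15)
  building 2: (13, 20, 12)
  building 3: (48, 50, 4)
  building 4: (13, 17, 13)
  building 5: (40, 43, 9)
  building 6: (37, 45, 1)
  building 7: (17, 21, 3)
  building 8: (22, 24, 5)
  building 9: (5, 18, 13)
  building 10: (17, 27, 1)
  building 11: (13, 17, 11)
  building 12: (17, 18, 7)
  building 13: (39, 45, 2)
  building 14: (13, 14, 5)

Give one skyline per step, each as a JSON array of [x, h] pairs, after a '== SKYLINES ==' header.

== SKYLINES ==
[[36,15],[50,0]]
[[13,12],[20,0],[36,15],[50,0]]
[[13,12],[20,0],[36,15],[50,0]]
[[13,13],[17,12],[20,0],[36,15],[50,0]]
[[13,13],[17,12],[20,0],[36,15],[50,0]]
[[13,13],[17,12],[20,0],[36,15],[50,0]]
[[13,13],[17,12],[20,3],[21,0],[36,15],[50,0]]
[[13,13],[17,12],[20,3],[21,0],[22,5],[24,0],[36,15],[50,0]]
[[5,13],[18,12],[20,3],[21,0],[22,5],[24,0],[36,15],[50,0]]
[[5,13],[18,12],[20,3],[21,1],[22,5],[24,1],[27,0],[36,15],[50,0]]
[[5,13],[18,12],[20,3],[21,1],[22,5],[24,1],[27,0],[36,15],[50,0]]
[[5,13],[18,12],[20,3],[21,1],[22,5],[24,1],[27,0],[36,15],[50,0]]
[[5,13],[18,12],[20,3],[21,1],[22,5],[24,1],[27,0],[36,15],[50,0]]
[[5,13],[18,12],[20,3],[21,1],[22,5],[24,1],[27,0],[36,15],[50,0]]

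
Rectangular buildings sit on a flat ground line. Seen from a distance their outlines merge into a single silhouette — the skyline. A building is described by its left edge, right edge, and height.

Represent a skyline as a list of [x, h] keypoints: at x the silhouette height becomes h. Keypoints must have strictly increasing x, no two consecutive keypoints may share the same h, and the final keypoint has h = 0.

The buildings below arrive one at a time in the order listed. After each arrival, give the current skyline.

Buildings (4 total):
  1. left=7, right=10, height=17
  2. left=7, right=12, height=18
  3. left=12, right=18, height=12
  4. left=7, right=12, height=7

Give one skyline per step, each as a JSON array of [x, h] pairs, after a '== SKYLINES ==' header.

== SKYLINES ==
[[7,17],[10,0]]
[[7,18],[12,0]]
[[7,18],[12,12],[18,0]]
[[7,18],[12,12],[18,0]]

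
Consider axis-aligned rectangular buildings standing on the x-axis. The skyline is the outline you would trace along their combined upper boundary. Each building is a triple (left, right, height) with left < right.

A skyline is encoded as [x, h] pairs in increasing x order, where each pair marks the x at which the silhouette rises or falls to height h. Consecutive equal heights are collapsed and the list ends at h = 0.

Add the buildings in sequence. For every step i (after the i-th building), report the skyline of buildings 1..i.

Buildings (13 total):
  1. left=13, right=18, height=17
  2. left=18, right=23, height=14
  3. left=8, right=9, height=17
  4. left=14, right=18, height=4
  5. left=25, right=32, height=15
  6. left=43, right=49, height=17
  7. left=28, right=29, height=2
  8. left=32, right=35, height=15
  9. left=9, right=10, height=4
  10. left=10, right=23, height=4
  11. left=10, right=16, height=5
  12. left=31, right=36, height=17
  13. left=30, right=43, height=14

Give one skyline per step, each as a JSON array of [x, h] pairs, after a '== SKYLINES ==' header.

== SKYLINES ==
[[13,17],[18,0]]
[[13,17],[18,14],[23,0]]
[[8,17],[9,0],[13,17],[18,14],[23,0]]
[[8,17],[9,0],[13,17],[18,14],[23,0]]
[[8,17],[9,0],[13,17],[18,14],[23,0],[25,15],[32,0]]
[[8,17],[9,0],[13,17],[18,14],[23,0],[25,15],[32,0],[43,17],[49,0]]
[[8,17],[9,0],[13,17],[18,14],[23,0],[25,15],[32,0],[43,17],[49,0]]
[[8,17],[9,0],[13,17],[18,14],[23,0],[25,15],[35,0],[43,17],[49,0]]
[[8,17],[9,4],[10,0],[13,17],[18,14],[23,0],[25,15],[35,0],[43,17],[49,0]]
[[8,17],[9,4],[13,17],[18,14],[23,0],[25,15],[35,0],[43,17],[49,0]]
[[8,17],[9,4],[10,5],[13,17],[18,14],[23,0],[25,15],[35,0],[43,17],[49,0]]
[[8,17],[9,4],[10,5],[13,17],[18,14],[23,0],[25,15],[31,17],[36,0],[43,17],[49,0]]
[[8,17],[9,4],[10,5],[13,17],[18,14],[23,0],[25,15],[31,17],[36,14],[43,17],[49,0]]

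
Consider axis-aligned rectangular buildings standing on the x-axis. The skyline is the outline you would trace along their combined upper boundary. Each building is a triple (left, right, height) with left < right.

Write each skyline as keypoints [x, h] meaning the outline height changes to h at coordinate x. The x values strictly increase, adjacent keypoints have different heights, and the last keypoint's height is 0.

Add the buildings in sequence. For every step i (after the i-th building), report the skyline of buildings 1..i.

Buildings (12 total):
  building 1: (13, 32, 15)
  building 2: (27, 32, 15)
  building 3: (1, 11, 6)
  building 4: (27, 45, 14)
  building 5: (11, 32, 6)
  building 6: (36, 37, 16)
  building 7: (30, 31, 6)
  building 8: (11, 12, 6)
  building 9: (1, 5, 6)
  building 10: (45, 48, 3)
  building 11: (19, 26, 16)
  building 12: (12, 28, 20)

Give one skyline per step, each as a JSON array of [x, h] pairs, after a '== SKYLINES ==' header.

== SKYLINES ==
[[13,15],[32,0]]
[[13,15],[32,0]]
[[1,6],[11,0],[13,15],[32,0]]
[[1,6],[11,0],[13,15],[32,14],[45,0]]
[[1,6],[13,15],[32,14],[45,0]]
[[1,6],[13,15],[32,14],[36,16],[37,14],[45,0]]
[[1,6],[13,15],[32,14],[36,16],[37,14],[45,0]]
[[1,6],[13,15],[32,14],[36,16],[37,14],[45,0]]
[[1,6],[13,15],[32,14],[36,16],[37,14],[45,0]]
[[1,6],[13,15],[32,14],[36,16],[37,14],[45,3],[48,0]]
[[1,6],[13,15],[19,16],[26,15],[32,14],[36,16],[37,14],[45,3],[48,0]]
[[1,6],[12,20],[28,15],[32,14],[36,16],[37,14],[45,3],[48,0]]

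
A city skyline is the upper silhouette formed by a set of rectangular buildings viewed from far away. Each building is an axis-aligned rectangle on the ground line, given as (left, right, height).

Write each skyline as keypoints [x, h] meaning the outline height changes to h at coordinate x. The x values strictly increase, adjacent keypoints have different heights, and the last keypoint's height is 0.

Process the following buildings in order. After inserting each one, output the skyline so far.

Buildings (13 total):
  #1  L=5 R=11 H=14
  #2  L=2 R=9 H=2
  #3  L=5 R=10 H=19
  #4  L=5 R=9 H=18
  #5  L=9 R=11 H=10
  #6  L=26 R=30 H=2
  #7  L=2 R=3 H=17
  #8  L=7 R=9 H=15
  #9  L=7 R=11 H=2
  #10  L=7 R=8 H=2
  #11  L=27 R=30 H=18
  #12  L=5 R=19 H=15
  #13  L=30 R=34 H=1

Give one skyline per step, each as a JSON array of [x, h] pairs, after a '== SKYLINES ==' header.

== SKYLINES ==
[[5,14],[11,0]]
[[2,2],[5,14],[11,0]]
[[2,2],[5,19],[10,14],[11,0]]
[[2,2],[5,19],[10,14],[11,0]]
[[2,2],[5,19],[10,14],[11,0]]
[[2,2],[5,19],[10,14],[11,0],[26,2],[30,0]]
[[2,17],[3,2],[5,19],[10,14],[11,0],[26,2],[30,0]]
[[2,17],[3,2],[5,19],[10,14],[11,0],[26,2],[30,0]]
[[2,17],[3,2],[5,19],[10,14],[11,0],[26,2],[30,0]]
[[2,17],[3,2],[5,19],[10,14],[11,0],[26,2],[30,0]]
[[2,17],[3,2],[5,19],[10,14],[11,0],[26,2],[27,18],[30,0]]
[[2,17],[3,2],[5,19],[10,15],[19,0],[26,2],[27,18],[30,0]]
[[2,17],[3,2],[5,19],[10,15],[19,0],[26,2],[27,18],[30,1],[34,0]]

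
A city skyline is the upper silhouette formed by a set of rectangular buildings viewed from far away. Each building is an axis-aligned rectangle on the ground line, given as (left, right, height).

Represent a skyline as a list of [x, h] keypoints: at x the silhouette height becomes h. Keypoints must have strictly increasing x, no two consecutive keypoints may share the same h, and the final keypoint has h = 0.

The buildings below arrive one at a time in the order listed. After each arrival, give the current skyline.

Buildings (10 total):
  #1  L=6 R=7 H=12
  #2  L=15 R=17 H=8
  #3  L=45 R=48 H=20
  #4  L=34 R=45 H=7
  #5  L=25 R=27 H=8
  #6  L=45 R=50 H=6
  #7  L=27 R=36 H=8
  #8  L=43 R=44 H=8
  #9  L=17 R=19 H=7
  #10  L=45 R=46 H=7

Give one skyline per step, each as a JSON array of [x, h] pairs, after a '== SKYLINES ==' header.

== SKYLINES ==
[[6,12],[7,0]]
[[6,12],[7,0],[15,8],[17,0]]
[[6,12],[7,0],[15,8],[17,0],[45,20],[48,0]]
[[6,12],[7,0],[15,8],[17,0],[34,7],[45,20],[48,0]]
[[6,12],[7,0],[15,8],[17,0],[25,8],[27,0],[34,7],[45,20],[48,0]]
[[6,12],[7,0],[15,8],[17,0],[25,8],[27,0],[34,7],[45,20],[48,6],[50,0]]
[[6,12],[7,0],[15,8],[17,0],[25,8],[36,7],[45,20],[48,6],[50,0]]
[[6,12],[7,0],[15,8],[17,0],[25,8],[36,7],[43,8],[44,7],[45,20],[48,6],[50,0]]
[[6,12],[7,0],[15,8],[17,7],[19,0],[25,8],[36,7],[43,8],[44,7],[45,20],[48,6],[50,0]]
[[6,12],[7,0],[15,8],[17,7],[19,0],[25,8],[36,7],[43,8],[44,7],[45,20],[48,6],[50,0]]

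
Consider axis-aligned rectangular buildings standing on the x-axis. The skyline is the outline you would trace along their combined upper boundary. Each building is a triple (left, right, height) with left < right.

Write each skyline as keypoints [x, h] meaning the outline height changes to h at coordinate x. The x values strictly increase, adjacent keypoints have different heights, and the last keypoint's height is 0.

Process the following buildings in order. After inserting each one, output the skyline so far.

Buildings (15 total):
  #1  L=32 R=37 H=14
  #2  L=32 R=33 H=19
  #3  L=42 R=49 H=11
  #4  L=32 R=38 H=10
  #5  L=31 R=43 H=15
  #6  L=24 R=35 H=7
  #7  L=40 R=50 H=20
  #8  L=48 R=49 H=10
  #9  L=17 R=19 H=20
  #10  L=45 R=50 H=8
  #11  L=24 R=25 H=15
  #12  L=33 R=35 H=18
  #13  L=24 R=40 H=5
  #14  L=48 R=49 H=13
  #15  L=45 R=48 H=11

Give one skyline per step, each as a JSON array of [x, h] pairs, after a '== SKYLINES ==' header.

== SKYLINES ==
[[32,14],[37,0]]
[[32,19],[33,14],[37,0]]
[[32,19],[33,14],[37,0],[42,11],[49,0]]
[[32,19],[33,14],[37,10],[38,0],[42,11],[49,0]]
[[31,15],[32,19],[33,15],[43,11],[49,0]]
[[24,7],[31,15],[32,19],[33,15],[43,11],[49,0]]
[[24,7],[31,15],[32,19],[33,15],[40,20],[50,0]]
[[24,7],[31,15],[32,19],[33,15],[40,20],[50,0]]
[[17,20],[19,0],[24,7],[31,15],[32,19],[33,15],[40,20],[50,0]]
[[17,20],[19,0],[24,7],[31,15],[32,19],[33,15],[40,20],[50,0]]
[[17,20],[19,0],[24,15],[25,7],[31,15],[32,19],[33,15],[40,20],[50,0]]
[[17,20],[19,0],[24,15],[25,7],[31,15],[32,19],[33,18],[35,15],[40,20],[50,0]]
[[17,20],[19,0],[24,15],[25,7],[31,15],[32,19],[33,18],[35,15],[40,20],[50,0]]
[[17,20],[19,0],[24,15],[25,7],[31,15],[32,19],[33,18],[35,15],[40,20],[50,0]]
[[17,20],[19,0],[24,15],[25,7],[31,15],[32,19],[33,18],[35,15],[40,20],[50,0]]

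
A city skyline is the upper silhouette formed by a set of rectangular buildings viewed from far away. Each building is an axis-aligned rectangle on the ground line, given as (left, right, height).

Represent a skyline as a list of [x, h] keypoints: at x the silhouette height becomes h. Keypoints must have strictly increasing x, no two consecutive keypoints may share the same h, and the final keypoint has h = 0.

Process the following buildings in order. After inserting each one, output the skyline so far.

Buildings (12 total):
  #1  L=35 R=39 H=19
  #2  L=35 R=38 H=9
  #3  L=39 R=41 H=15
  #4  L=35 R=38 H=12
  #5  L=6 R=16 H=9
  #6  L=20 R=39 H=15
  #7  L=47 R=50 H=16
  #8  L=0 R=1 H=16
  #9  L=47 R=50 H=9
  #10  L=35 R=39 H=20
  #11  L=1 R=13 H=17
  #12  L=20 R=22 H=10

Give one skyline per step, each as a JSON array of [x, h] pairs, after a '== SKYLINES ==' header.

== SKYLINES ==
[[35,19],[39,0]]
[[35,19],[39,0]]
[[35,19],[39,15],[41,0]]
[[35,19],[39,15],[41,0]]
[[6,9],[16,0],[35,19],[39,15],[41,0]]
[[6,9],[16,0],[20,15],[35,19],[39,15],[41,0]]
[[6,9],[16,0],[20,15],[35,19],[39,15],[41,0],[47,16],[50,0]]
[[0,16],[1,0],[6,9],[16,0],[20,15],[35,19],[39,15],[41,0],[47,16],[50,0]]
[[0,16],[1,0],[6,9],[16,0],[20,15],[35,19],[39,15],[41,0],[47,16],[50,0]]
[[0,16],[1,0],[6,9],[16,0],[20,15],[35,20],[39,15],[41,0],[47,16],[50,0]]
[[0,16],[1,17],[13,9],[16,0],[20,15],[35,20],[39,15],[41,0],[47,16],[50,0]]
[[0,16],[1,17],[13,9],[16,0],[20,15],[35,20],[39,15],[41,0],[47,16],[50,0]]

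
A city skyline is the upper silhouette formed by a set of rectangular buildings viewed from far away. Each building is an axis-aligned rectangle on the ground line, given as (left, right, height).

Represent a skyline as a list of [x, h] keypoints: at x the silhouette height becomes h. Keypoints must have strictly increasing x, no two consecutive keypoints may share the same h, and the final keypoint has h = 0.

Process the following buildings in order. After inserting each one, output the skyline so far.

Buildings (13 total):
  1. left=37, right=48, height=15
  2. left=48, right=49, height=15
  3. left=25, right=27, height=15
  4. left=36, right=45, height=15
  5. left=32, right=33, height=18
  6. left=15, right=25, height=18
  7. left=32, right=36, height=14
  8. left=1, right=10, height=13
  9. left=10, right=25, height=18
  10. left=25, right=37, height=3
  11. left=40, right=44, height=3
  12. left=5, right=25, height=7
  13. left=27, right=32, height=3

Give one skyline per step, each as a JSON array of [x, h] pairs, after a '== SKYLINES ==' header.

== SKYLINES ==
[[37,15],[48,0]]
[[37,15],[49,0]]
[[25,15],[27,0],[37,15],[49,0]]
[[25,15],[27,0],[36,15],[49,0]]
[[25,15],[27,0],[32,18],[33,0],[36,15],[49,0]]
[[15,18],[25,15],[27,0],[32,18],[33,0],[36,15],[49,0]]
[[15,18],[25,15],[27,0],[32,18],[33,14],[36,15],[49,0]]
[[1,13],[10,0],[15,18],[25,15],[27,0],[32,18],[33,14],[36,15],[49,0]]
[[1,13],[10,18],[25,15],[27,0],[32,18],[33,14],[36,15],[49,0]]
[[1,13],[10,18],[25,15],[27,3],[32,18],[33,14],[36,15],[49,0]]
[[1,13],[10,18],[25,15],[27,3],[32,18],[33,14],[36,15],[49,0]]
[[1,13],[10,18],[25,15],[27,3],[32,18],[33,14],[36,15],[49,0]]
[[1,13],[10,18],[25,15],[27,3],[32,18],[33,14],[36,15],[49,0]]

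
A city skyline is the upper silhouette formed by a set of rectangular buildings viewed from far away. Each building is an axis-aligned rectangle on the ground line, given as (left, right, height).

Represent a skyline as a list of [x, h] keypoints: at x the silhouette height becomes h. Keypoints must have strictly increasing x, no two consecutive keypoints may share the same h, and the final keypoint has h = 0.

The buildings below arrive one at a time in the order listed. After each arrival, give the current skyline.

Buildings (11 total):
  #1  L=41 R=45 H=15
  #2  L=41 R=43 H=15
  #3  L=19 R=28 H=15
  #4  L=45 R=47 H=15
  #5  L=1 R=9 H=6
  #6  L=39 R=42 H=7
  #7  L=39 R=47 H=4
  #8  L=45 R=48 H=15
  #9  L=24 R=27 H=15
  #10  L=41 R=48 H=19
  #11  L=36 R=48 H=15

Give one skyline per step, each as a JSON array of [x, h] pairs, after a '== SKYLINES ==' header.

== SKYLINES ==
[[41,15],[45,0]]
[[41,15],[45,0]]
[[19,15],[28,0],[41,15],[45,0]]
[[19,15],[28,0],[41,15],[47,0]]
[[1,6],[9,0],[19,15],[28,0],[41,15],[47,0]]
[[1,6],[9,0],[19,15],[28,0],[39,7],[41,15],[47,0]]
[[1,6],[9,0],[19,15],[28,0],[39,7],[41,15],[47,0]]
[[1,6],[9,0],[19,15],[28,0],[39,7],[41,15],[48,0]]
[[1,6],[9,0],[19,15],[28,0],[39,7],[41,15],[48,0]]
[[1,6],[9,0],[19,15],[28,0],[39,7],[41,19],[48,0]]
[[1,6],[9,0],[19,15],[28,0],[36,15],[41,19],[48,0]]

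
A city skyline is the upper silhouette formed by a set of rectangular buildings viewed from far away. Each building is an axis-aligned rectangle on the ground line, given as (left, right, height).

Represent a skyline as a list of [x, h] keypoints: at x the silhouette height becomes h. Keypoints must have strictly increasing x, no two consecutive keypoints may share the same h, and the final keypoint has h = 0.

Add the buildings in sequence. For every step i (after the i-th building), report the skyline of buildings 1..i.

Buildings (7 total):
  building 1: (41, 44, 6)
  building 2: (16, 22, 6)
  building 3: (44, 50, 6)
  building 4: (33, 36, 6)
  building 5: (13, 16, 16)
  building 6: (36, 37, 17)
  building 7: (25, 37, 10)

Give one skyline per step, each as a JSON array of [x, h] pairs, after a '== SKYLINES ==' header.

== SKYLINES ==
[[41,6],[44,0]]
[[16,6],[22,0],[41,6],[44,0]]
[[16,6],[22,0],[41,6],[50,0]]
[[16,6],[22,0],[33,6],[36,0],[41,6],[50,0]]
[[13,16],[16,6],[22,0],[33,6],[36,0],[41,6],[50,0]]
[[13,16],[16,6],[22,0],[33,6],[36,17],[37,0],[41,6],[50,0]]
[[13,16],[16,6],[22,0],[25,10],[36,17],[37,0],[41,6],[50,0]]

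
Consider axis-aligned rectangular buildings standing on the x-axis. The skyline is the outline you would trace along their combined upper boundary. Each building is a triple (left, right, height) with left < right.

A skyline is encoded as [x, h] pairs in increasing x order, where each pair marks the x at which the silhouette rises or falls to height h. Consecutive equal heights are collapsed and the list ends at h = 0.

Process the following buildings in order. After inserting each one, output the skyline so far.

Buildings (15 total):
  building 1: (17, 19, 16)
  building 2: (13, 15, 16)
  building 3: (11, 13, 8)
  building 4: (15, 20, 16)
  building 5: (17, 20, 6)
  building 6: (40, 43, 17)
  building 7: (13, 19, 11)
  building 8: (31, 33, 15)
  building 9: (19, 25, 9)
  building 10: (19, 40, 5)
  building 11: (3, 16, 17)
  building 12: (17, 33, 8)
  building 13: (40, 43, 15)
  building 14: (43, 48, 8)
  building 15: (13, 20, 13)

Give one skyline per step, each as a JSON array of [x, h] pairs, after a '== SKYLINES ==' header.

== SKYLINES ==
[[17,16],[19,0]]
[[13,16],[15,0],[17,16],[19,0]]
[[11,8],[13,16],[15,0],[17,16],[19,0]]
[[11,8],[13,16],[20,0]]
[[11,8],[13,16],[20,0]]
[[11,8],[13,16],[20,0],[40,17],[43,0]]
[[11,8],[13,16],[20,0],[40,17],[43,0]]
[[11,8],[13,16],[20,0],[31,15],[33,0],[40,17],[43,0]]
[[11,8],[13,16],[20,9],[25,0],[31,15],[33,0],[40,17],[43,0]]
[[11,8],[13,16],[20,9],[25,5],[31,15],[33,5],[40,17],[43,0]]
[[3,17],[16,16],[20,9],[25,5],[31,15],[33,5],[40,17],[43,0]]
[[3,17],[16,16],[20,9],[25,8],[31,15],[33,5],[40,17],[43,0]]
[[3,17],[16,16],[20,9],[25,8],[31,15],[33,5],[40,17],[43,0]]
[[3,17],[16,16],[20,9],[25,8],[31,15],[33,5],[40,17],[43,8],[48,0]]
[[3,17],[16,16],[20,9],[25,8],[31,15],[33,5],[40,17],[43,8],[48,0]]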